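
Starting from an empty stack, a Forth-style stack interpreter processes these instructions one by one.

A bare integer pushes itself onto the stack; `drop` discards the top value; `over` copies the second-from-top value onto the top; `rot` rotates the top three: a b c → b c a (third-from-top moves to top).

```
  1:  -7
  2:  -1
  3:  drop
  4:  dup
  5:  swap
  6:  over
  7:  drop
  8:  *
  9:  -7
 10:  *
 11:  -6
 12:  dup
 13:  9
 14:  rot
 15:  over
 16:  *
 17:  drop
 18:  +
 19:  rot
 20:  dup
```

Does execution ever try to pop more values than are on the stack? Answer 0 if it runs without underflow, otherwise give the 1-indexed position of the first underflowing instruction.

-7   -> [-7]
-1   -> [-7, -1]
drop -> [-7]
dup  -> [-7, -7]
swap -> [-7, -7]
over -> [-7, -7, -7]
drop -> [-7, -7]
*    -> [49]
-7   -> [49, -7]
*    -> [-343]
-6   -> [-343, -6]
dup  -> [-343, -6, -6]
9    -> [-343, -6, -6, 9]
rot  -> [-343, -6, 9, -6]
over -> [-343, -6, 9, -6, 9]
*    -> [-343, -6, 9, -54]
drop -> [-343, -6, 9]
+    -> [-343, 3]
rot  — needs 3 operands, stack has 2 → underflow

19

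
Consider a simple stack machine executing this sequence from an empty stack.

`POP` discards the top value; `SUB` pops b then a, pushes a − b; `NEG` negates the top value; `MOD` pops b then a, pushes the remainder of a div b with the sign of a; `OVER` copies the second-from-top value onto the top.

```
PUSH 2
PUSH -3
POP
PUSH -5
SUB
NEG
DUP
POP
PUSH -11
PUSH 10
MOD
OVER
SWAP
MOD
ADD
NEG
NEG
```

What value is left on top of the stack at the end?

-7

PUSH 2   → 2
PUSH -3  → 2 -3
POP      → 2
PUSH -5  → 2 -5
SUB      → 7
NEG      → -7
DUP      → -7 -7
POP      → -7
PUSH -11 → -7 -11
PUSH 10  → -7 -11 10
MOD      → -7 -1
OVER     → -7 -1 -7
SWAP     → -7 -7 -1
MOD      → -7 0
ADD      → -7
NEG      → 7
NEG      → -7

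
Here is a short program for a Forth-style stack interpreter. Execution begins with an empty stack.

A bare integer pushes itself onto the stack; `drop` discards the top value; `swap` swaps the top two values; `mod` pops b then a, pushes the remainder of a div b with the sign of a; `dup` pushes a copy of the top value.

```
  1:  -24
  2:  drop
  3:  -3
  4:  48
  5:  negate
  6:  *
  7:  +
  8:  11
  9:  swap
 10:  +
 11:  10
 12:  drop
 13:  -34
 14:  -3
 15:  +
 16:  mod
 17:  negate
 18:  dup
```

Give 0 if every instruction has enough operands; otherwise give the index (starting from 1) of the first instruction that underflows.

-24     -24
drop    (empty)
-3      -3
48      -3 48
negate  -3 -48
*       144
+  — needs 2 operands, stack has 1 → underflow

7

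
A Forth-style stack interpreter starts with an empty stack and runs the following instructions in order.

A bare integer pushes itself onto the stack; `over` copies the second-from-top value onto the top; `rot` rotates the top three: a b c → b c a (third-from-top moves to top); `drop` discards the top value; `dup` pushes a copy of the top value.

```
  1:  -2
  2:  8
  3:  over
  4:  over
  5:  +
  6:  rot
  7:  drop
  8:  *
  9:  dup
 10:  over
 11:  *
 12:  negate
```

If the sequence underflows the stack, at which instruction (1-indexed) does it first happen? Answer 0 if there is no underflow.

0

-2     → [-2]
8      → [-2, 8]
over   → [-2, 8, -2]
over   → [-2, 8, -2, 8]
+      → [-2, 8, 6]
rot    → [8, 6, -2]
drop   → [8, 6]
*      → [48]
dup    → [48, 48]
over   → [48, 48, 48]
*      → [48, 2304]
negate → [48, -2304]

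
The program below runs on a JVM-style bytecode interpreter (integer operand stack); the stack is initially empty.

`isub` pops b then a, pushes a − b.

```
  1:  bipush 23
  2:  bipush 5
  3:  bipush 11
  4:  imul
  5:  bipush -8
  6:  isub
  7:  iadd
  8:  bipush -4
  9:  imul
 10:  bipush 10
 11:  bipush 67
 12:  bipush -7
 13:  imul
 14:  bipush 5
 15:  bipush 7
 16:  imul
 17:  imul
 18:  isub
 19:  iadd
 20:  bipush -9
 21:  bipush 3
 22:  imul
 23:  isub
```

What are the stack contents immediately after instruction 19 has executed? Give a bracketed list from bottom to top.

bipush 23  [23]
bipush 5   [23, 5]
bipush 11  [23, 5, 11]
imul       [23, 55]
bipush -8  [23, 55, -8]
isub       [23, 63]
iadd       [86]
bipush -4  [86, -4]
imul       [-344]
bipush 10  [-344, 10]
bipush 67  [-344, 10, 67]
bipush -7  [-344, 10, 67, -7]
imul       [-344, 10, -469]
bipush 5   [-344, 10, -469, 5]
bipush 7   [-344, 10, -469, 5, 7]
imul       [-344, 10, -469, 35]
imul       [-344, 10, -16415]
isub       [-344, 16425]
iadd       [16081]

[16081]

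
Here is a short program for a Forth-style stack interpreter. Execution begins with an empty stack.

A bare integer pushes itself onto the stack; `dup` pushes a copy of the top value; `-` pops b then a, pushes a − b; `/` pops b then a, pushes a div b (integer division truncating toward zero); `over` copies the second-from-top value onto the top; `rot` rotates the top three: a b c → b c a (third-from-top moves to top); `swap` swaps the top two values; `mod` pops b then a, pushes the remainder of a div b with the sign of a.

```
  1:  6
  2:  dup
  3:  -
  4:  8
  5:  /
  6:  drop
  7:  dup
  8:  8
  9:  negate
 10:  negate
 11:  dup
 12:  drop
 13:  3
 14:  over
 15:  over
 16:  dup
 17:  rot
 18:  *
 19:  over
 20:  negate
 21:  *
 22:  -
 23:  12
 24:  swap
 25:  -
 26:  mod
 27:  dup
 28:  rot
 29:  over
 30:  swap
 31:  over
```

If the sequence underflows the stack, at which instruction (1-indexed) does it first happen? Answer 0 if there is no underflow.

7

6    → [6]
dup  → [6, 6]
-    → [0]
8    → [0, 8]
/    → [0]
drop → []
dup  — needs 1 operand, stack has 0 → underflow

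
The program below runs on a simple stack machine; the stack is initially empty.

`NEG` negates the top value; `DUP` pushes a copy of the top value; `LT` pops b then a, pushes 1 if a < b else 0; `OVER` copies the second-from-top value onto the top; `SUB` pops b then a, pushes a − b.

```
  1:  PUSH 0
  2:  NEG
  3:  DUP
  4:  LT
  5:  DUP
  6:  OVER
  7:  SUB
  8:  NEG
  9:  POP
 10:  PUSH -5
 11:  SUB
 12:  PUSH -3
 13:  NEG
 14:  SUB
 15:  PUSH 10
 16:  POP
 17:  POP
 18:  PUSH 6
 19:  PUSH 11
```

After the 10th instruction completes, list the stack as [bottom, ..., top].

[0, -5]

PUSH 0  → [0]
NEG     → [0]
DUP     → [0, 0]
LT      → [0]
DUP     → [0, 0]
OVER    → [0, 0, 0]
SUB     → [0, 0]
NEG     → [0, 0]
POP     → [0]
PUSH -5 → [0, -5]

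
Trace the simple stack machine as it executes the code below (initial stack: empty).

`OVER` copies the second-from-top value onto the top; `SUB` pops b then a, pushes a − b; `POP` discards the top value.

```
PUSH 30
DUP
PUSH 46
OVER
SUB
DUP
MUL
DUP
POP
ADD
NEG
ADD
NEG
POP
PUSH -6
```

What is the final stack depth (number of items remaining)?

1

PUSH 30  30
DUP      30 30
PUSH 46  30 30 46
OVER     30 30 46 30
SUB      30 30 16
DUP      30 30 16 16
MUL      30 30 256
DUP      30 30 256 256
POP      30 30 256
ADD      30 286
NEG      30 -286
ADD      -256
NEG      256
POP      (empty)
PUSH -6  -6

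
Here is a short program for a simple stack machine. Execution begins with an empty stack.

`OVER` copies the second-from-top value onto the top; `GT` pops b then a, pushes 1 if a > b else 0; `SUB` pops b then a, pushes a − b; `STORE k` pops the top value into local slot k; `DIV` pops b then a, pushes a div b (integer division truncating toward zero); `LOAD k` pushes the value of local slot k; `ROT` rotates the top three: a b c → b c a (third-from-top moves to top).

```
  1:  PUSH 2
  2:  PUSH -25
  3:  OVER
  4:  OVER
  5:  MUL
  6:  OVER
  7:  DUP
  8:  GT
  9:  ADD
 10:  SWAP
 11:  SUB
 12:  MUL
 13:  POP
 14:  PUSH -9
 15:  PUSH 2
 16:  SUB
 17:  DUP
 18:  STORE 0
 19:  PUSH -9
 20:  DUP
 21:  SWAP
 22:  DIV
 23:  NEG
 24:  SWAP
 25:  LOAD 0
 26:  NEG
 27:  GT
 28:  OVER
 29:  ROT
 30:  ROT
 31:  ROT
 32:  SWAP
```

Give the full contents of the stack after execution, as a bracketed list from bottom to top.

[-1, -1, 0]

PUSH 2    2
PUSH -25  2 -25
OVER      2 -25 2
OVER      2 -25 2 -25
MUL       2 -25 -50
OVER      2 -25 -50 -25
DUP       2 -25 -50 -25 -25
GT        2 -25 -50 0
ADD       2 -25 -50
SWAP      2 -50 -25
SUB       2 -25
MUL       -50
POP       (empty)
PUSH -9   -9
PUSH 2    -9 2
SUB       -11
DUP       -11 -11
STORE 0   -11
PUSH -9   -11 -9
DUP       -11 -9 -9
SWAP      -11 -9 -9
DIV       -11 1
NEG       -11 -1
SWAP      -1 -11
LOAD 0    -1 -11 -11
NEG       -1 -11 11
GT        -1 0
OVER      -1 0 -1
ROT       0 -1 -1
ROT       -1 -1 0
ROT       -1 0 -1
SWAP      -1 -1 0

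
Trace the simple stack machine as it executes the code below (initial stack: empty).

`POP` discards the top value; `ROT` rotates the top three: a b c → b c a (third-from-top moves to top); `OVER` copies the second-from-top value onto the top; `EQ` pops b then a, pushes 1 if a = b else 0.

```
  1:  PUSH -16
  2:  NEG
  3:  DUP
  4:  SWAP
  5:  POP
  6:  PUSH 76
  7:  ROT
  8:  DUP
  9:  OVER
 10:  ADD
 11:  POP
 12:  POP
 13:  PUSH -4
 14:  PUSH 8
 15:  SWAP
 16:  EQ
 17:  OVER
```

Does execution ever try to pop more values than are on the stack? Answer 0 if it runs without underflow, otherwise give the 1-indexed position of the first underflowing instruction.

7

PUSH -16  -16
NEG       16
DUP       16 16
SWAP      16 16
POP       16
PUSH 76   16 76
ROT  — needs 3 operands, stack has 2 → underflow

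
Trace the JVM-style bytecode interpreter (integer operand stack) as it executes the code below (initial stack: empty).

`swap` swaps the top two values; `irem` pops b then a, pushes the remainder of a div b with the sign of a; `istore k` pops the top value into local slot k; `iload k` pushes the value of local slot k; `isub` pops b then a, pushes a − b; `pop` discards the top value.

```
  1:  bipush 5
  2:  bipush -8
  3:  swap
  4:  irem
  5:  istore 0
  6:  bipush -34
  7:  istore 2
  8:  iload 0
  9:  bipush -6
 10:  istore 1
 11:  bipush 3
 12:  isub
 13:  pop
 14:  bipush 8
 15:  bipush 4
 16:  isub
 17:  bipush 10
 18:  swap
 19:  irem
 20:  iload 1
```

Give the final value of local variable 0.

-3

bipush 5   -> 5
bipush -8  -> 5 -8
swap       -> -8 5
irem       -> -3
istore 0   -> (empty)
bipush -34 -> -34
istore 2   -> (empty)
iload 0    -> -3
bipush -6  -> -3 -6
istore 1   -> -3
bipush 3   -> -3 3
isub       -> -6
pop        -> (empty)
bipush 8   -> 8
bipush 4   -> 8 4
isub       -> 4
bipush 10  -> 4 10
swap       -> 10 4
irem       -> 2
iload 1    -> 2 -6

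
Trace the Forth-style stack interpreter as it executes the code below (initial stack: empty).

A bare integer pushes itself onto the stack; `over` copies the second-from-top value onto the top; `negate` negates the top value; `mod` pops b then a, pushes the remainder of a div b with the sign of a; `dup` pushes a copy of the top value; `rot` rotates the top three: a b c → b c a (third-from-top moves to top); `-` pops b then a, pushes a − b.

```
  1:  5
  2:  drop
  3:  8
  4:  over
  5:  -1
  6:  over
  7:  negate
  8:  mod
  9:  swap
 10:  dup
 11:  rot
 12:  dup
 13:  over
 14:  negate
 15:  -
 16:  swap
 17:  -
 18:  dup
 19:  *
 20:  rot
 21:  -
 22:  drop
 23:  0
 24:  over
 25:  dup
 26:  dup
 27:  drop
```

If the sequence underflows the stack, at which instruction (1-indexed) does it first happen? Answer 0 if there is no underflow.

5     [5]
drop  []
8     [8]
over  — needs 2 operands, stack has 1 → underflow

4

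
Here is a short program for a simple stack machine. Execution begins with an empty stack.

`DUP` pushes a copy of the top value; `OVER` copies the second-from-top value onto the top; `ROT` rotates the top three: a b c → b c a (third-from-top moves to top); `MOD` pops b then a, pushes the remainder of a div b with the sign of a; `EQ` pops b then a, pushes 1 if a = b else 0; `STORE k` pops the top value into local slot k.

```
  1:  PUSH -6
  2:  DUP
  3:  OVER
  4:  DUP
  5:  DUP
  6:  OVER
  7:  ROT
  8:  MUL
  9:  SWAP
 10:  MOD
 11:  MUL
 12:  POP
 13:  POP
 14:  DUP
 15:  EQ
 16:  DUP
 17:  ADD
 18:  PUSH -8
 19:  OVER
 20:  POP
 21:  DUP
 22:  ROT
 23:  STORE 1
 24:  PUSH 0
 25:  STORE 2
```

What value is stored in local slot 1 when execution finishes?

2

PUSH -6 -> [-6]
DUP     -> [-6, -6]
OVER    -> [-6, -6, -6]
DUP     -> [-6, -6, -6, -6]
DUP     -> [-6, -6, -6, -6, -6]
OVER    -> [-6, -6, -6, -6, -6, -6]
ROT     -> [-6, -6, -6, -6, -6, -6]
MUL     -> [-6, -6, -6, -6, 36]
SWAP    -> [-6, -6, -6, 36, -6]
MOD     -> [-6, -6, -6, 0]
MUL     -> [-6, -6, 0]
POP     -> [-6, -6]
POP     -> [-6]
DUP     -> [-6, -6]
EQ      -> [1]
DUP     -> [1, 1]
ADD     -> [2]
PUSH -8 -> [2, -8]
OVER    -> [2, -8, 2]
POP     -> [2, -8]
DUP     -> [2, -8, -8]
ROT     -> [-8, -8, 2]
STORE 1 -> [-8, -8]
PUSH 0  -> [-8, -8, 0]
STORE 2 -> [-8, -8]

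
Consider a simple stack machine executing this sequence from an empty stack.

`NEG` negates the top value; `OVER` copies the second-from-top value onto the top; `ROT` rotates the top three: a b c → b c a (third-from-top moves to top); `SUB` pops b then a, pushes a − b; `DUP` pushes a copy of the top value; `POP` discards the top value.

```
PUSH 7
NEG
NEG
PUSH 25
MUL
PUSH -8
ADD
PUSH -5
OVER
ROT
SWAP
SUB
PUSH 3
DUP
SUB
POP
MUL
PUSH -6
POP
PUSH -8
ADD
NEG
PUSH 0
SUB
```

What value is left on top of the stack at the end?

PUSH 7  -> 7
NEG     -> -7
NEG     -> 7
PUSH 25 -> 7 25
MUL     -> 175
PUSH -8 -> 175 -8
ADD     -> 167
PUSH -5 -> 167 -5
OVER    -> 167 -5 167
ROT     -> -5 167 167
SWAP    -> -5 167 167
SUB     -> -5 0
PUSH 3  -> -5 0 3
DUP     -> -5 0 3 3
SUB     -> -5 0 0
POP     -> -5 0
MUL     -> 0
PUSH -6 -> 0 -6
POP     -> 0
PUSH -8 -> 0 -8
ADD     -> -8
NEG     -> 8
PUSH 0  -> 8 0
SUB     -> 8

8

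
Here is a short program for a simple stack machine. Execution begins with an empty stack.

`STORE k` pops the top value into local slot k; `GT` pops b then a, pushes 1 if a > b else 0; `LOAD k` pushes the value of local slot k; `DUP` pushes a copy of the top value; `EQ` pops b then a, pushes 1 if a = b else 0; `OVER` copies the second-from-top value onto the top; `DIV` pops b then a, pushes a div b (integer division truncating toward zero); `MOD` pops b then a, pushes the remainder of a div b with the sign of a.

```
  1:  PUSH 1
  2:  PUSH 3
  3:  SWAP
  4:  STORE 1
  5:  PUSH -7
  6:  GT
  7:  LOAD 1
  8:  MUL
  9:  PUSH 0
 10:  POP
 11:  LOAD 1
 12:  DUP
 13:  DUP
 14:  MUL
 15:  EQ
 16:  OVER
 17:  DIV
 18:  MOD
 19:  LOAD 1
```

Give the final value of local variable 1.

1

PUSH 1   [1]
PUSH 3   [1, 3]
SWAP     [3, 1]
STORE 1  [3]
PUSH -7  [3, -7]
GT       [1]
LOAD 1   [1, 1]
MUL      [1]
PUSH 0   [1, 0]
POP      [1]
LOAD 1   [1, 1]
DUP      [1, 1, 1]
DUP      [1, 1, 1, 1]
MUL      [1, 1, 1]
EQ       [1, 1]
OVER     [1, 1, 1]
DIV      [1, 1]
MOD      [0]
LOAD 1   [0, 1]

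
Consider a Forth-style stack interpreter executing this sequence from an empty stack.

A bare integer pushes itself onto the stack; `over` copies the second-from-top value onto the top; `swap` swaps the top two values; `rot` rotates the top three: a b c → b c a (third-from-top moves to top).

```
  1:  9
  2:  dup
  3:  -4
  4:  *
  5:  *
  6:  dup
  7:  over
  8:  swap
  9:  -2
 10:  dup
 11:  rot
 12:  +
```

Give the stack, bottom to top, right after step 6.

[-324, -324]

9   → 9
dup → 9 9
-4  → 9 9 -4
*   → 9 -36
*   → -324
dup → -324 -324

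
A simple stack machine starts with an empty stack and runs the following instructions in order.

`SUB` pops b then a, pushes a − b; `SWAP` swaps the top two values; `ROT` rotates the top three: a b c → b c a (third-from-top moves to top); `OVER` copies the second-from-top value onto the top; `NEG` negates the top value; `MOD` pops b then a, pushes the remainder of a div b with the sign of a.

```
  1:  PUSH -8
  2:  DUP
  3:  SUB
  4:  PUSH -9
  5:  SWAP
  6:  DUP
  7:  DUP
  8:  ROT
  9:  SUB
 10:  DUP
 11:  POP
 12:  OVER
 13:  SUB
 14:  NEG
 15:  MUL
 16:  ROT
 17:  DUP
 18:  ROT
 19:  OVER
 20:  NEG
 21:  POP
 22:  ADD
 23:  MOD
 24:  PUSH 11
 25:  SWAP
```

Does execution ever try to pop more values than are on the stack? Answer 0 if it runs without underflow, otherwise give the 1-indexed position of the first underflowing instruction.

PUSH -8 → [-8]
DUP     → [-8, -8]
SUB     → [0]
PUSH -9 → [0, -9]
SWAP    → [-9, 0]
DUP     → [-9, 0, 0]
DUP     → [-9, 0, 0, 0]
ROT     → [-9, 0, 0, 0]
SUB     → [-9, 0, 0]
DUP     → [-9, 0, 0, 0]
POP     → [-9, 0, 0]
OVER    → [-9, 0, 0, 0]
SUB     → [-9, 0, 0]
NEG     → [-9, 0, 0]
MUL     → [-9, 0]
ROT  — needs 3 operands, stack has 2 → underflow

16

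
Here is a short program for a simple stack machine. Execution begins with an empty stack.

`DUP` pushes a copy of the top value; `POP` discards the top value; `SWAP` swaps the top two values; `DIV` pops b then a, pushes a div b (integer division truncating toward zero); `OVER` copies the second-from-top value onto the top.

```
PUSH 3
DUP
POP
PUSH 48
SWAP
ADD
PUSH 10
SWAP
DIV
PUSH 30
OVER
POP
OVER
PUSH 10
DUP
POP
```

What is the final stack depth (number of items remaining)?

PUSH 3  → [3]
DUP     → [3, 3]
POP     → [3]
PUSH 48 → [3, 48]
SWAP    → [48, 3]
ADD     → [51]
PUSH 10 → [51, 10]
SWAP    → [10, 51]
DIV     → [0]
PUSH 30 → [0, 30]
OVER    → [0, 30, 0]
POP     → [0, 30]
OVER    → [0, 30, 0]
PUSH 10 → [0, 30, 0, 10]
DUP     → [0, 30, 0, 10, 10]
POP     → [0, 30, 0, 10]

4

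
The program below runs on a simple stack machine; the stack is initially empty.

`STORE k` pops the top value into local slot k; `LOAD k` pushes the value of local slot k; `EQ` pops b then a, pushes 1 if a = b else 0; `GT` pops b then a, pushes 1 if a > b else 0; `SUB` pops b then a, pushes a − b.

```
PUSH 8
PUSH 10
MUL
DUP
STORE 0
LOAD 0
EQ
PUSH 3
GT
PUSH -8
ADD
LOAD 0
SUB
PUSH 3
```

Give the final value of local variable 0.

PUSH 8   8
PUSH 10  8 10
MUL      80
DUP      80 80
STORE 0  80
LOAD 0   80 80
EQ       1
PUSH 3   1 3
GT       0
PUSH -8  0 -8
ADD      -8
LOAD 0   -8 80
SUB      -88
PUSH 3   -88 3

80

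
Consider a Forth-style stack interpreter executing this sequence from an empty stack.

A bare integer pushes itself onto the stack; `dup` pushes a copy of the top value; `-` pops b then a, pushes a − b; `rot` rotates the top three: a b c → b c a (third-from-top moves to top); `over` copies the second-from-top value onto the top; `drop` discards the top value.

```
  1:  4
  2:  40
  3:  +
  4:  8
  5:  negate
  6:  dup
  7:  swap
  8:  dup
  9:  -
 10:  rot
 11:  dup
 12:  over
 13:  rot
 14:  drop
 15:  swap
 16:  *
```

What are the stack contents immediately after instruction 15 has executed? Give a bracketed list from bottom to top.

[-8, 0, 44, 44]

4       [4]
40      [4, 40]
+       [44]
8       [44, 8]
negate  [44, -8]
dup     [44, -8, -8]
swap    [44, -8, -8]
dup     [44, -8, -8, -8]
-       [44, -8, 0]
rot     [-8, 0, 44]
dup     [-8, 0, 44, 44]
over    [-8, 0, 44, 44, 44]
rot     [-8, 0, 44, 44, 44]
drop    [-8, 0, 44, 44]
swap    [-8, 0, 44, 44]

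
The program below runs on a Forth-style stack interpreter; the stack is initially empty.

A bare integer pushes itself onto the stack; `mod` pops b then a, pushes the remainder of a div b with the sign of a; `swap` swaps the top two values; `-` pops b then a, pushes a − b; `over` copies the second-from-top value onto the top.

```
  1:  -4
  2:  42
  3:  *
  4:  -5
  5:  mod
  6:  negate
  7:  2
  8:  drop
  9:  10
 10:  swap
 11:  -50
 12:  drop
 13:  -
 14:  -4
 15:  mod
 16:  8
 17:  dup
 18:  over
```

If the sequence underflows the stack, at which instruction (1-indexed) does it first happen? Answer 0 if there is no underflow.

0

-4     : -4
42     : -4 42
*      : -168
-5     : -168 -5
mod    : -3
negate : 3
2      : 3 2
drop   : 3
10     : 3 10
swap   : 10 3
-50    : 10 3 -50
drop   : 10 3
-      : 7
-4     : 7 -4
mod    : 3
8      : 3 8
dup    : 3 8 8
over   : 3 8 8 8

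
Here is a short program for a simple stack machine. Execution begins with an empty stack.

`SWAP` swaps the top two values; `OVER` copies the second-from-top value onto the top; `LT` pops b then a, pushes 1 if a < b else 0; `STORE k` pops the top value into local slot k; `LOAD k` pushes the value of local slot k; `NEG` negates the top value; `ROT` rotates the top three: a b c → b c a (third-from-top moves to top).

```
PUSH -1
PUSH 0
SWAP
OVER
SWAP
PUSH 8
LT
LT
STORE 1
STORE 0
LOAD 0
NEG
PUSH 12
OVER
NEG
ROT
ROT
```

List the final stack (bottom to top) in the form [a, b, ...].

[0, 0, 12]

PUSH -1  [-1]
PUSH 0   [-1, 0]
SWAP     [0, -1]
OVER     [0, -1, 0]
SWAP     [0, 0, -1]
PUSH 8   [0, 0, -1, 8]
LT       [0, 0, 1]
LT       [0, 1]
STORE 1  [0]
STORE 0  []
LOAD 0   [0]
NEG      [0]
PUSH 12  [0, 12]
OVER     [0, 12, 0]
NEG      [0, 12, 0]
ROT      [12, 0, 0]
ROT      [0, 0, 12]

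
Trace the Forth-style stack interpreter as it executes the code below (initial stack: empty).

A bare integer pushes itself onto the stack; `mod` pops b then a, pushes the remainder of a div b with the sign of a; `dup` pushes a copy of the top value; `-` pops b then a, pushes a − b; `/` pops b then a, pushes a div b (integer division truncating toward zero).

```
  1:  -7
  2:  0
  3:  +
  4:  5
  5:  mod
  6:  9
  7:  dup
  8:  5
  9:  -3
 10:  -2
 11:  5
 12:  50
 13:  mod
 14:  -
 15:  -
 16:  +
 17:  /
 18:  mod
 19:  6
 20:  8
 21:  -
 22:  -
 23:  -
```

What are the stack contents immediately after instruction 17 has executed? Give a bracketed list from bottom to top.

-7  : [-7]
0   : [-7, 0]
+   : [-7]
5   : [-7, 5]
mod : [-2]
9   : [-2, 9]
dup : [-2, 9, 9]
5   : [-2, 9, 9, 5]
-3  : [-2, 9, 9, 5, -3]
-2  : [-2, 9, 9, 5, -3, -2]
5   : [-2, 9, 9, 5, -3, -2, 5]
50  : [-2, 9, 9, 5, -3, -2, 5, 50]
mod : [-2, 9, 9, 5, -3, -2, 5]
-   : [-2, 9, 9, 5, -3, -7]
-   : [-2, 9, 9, 5, 4]
+   : [-2, 9, 9, 9]
/   : [-2, 9, 1]

[-2, 9, 1]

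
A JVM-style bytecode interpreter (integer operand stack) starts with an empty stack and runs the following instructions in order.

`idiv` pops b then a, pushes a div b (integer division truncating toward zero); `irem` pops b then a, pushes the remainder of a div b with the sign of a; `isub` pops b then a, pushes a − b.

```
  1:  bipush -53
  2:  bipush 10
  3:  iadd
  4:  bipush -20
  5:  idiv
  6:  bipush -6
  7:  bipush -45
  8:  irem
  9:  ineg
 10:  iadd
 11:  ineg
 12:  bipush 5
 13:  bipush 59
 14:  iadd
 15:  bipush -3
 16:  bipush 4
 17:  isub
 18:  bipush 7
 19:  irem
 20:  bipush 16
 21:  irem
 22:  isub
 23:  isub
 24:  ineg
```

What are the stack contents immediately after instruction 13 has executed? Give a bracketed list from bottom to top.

[-8, 5, 59]

bipush -53 : [-53]
bipush 10  : [-53, 10]
iadd       : [-43]
bipush -20 : [-43, -20]
idiv       : [2]
bipush -6  : [2, -6]
bipush -45 : [2, -6, -45]
irem       : [2, -6]
ineg       : [2, 6]
iadd       : [8]
ineg       : [-8]
bipush 5   : [-8, 5]
bipush 59  : [-8, 5, 59]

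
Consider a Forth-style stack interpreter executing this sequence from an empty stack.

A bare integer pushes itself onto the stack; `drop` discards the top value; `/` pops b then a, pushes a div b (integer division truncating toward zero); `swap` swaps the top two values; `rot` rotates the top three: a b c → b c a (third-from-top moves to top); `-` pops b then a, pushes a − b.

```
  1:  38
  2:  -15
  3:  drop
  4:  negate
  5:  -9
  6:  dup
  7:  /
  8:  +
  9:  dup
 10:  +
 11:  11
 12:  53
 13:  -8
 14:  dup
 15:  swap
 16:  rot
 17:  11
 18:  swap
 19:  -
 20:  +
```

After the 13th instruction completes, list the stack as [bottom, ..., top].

38     → [38]
-15    → [38, -15]
drop   → [38]
negate → [-38]
-9     → [-38, -9]
dup    → [-38, -9, -9]
/      → [-38, 1]
+      → [-37]
dup    → [-37, -37]
+      → [-74]
11     → [-74, 11]
53     → [-74, 11, 53]
-8     → [-74, 11, 53, -8]

[-74, 11, 53, -8]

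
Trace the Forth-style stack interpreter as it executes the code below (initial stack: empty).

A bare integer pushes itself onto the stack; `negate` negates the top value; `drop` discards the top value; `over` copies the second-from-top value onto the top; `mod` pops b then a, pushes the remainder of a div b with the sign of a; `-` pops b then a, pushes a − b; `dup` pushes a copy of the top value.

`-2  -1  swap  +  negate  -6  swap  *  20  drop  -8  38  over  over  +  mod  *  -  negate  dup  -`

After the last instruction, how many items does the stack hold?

-2      [-2]
-1      [-2, -1]
swap    [-1, -2]
+       [-3]
negate  [3]
-6      [3, -6]
swap    [-6, 3]
*       [-18]
20      [-18, 20]
drop    [-18]
-8      [-18, -8]
38      [-18, -8, 38]
over    [-18, -8, 38, -8]
over    [-18, -8, 38, -8, 38]
+       [-18, -8, 38, 30]
mod     [-18, -8, 8]
*       [-18, -64]
-       [46]
negate  [-46]
dup     [-46, -46]
-       [0]

1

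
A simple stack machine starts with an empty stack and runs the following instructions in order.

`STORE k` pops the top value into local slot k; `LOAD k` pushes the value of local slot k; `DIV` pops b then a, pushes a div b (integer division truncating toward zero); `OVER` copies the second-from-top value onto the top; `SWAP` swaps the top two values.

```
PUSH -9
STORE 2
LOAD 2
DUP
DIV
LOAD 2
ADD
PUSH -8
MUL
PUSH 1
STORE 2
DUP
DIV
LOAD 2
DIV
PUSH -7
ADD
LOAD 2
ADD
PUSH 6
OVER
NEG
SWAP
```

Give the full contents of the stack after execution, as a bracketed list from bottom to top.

PUSH -9  [-9]
STORE 2  []
LOAD 2   [-9]
DUP      [-9, -9]
DIV      [1]
LOAD 2   [1, -9]
ADD      [-8]
PUSH -8  [-8, -8]
MUL      [64]
PUSH 1   [64, 1]
STORE 2  [64]
DUP      [64, 64]
DIV      [1]
LOAD 2   [1, 1]
DIV      [1]
PUSH -7  [1, -7]
ADD      [-6]
LOAD 2   [-6, 1]
ADD      [-5]
PUSH 6   [-5, 6]
OVER     [-5, 6, -5]
NEG      [-5, 6, 5]
SWAP     [-5, 5, 6]

[-5, 5, 6]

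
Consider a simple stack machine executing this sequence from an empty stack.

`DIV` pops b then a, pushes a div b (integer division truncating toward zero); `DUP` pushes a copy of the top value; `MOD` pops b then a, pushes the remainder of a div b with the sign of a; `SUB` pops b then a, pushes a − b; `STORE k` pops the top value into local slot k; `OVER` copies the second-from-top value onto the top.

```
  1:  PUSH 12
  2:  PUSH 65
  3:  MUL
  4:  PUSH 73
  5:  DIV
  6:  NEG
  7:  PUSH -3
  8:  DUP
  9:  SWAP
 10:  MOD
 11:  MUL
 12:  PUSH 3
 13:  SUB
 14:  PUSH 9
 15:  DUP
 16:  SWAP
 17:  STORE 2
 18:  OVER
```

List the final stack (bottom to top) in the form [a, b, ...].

PUSH 12 → [12]
PUSH 65 → [12, 65]
MUL     → [780]
PUSH 73 → [780, 73]
DIV     → [10]
NEG     → [-10]
PUSH -3 → [-10, -3]
DUP     → [-10, -3, -3]
SWAP    → [-10, -3, -3]
MOD     → [-10, 0]
MUL     → [0]
PUSH 3  → [0, 3]
SUB     → [-3]
PUSH 9  → [-3, 9]
DUP     → [-3, 9, 9]
SWAP    → [-3, 9, 9]
STORE 2 → [-3, 9]
OVER    → [-3, 9, -3]

[-3, 9, -3]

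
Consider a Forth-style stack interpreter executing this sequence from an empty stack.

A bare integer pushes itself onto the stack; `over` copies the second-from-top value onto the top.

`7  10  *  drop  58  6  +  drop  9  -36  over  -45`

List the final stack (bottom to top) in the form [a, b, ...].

[9, -36, 9, -45]

7     [7]
10    [7, 10]
*     [70]
drop  []
58    [58]
6     [58, 6]
+     [64]
drop  []
9     [9]
-36   [9, -36]
over  [9, -36, 9]
-45   [9, -36, 9, -45]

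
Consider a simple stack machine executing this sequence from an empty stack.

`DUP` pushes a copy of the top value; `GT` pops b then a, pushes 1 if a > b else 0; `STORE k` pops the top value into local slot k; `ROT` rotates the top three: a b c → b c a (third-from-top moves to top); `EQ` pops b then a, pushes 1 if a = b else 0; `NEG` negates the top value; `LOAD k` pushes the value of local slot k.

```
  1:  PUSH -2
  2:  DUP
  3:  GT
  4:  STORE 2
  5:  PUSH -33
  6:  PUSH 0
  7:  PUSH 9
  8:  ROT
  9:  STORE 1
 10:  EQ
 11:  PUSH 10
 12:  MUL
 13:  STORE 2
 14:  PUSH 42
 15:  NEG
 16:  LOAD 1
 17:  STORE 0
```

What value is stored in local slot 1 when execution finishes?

-33

PUSH -2   [-2]
DUP       [-2, -2]
GT        [0]
STORE 2   []
PUSH -33  [-33]
PUSH 0    [-33, 0]
PUSH 9    [-33, 0, 9]
ROT       [0, 9, -33]
STORE 1   [0, 9]
EQ        [0]
PUSH 10   [0, 10]
MUL       [0]
STORE 2   []
PUSH 42   [42]
NEG       [-42]
LOAD 1    [-42, -33]
STORE 0   [-42]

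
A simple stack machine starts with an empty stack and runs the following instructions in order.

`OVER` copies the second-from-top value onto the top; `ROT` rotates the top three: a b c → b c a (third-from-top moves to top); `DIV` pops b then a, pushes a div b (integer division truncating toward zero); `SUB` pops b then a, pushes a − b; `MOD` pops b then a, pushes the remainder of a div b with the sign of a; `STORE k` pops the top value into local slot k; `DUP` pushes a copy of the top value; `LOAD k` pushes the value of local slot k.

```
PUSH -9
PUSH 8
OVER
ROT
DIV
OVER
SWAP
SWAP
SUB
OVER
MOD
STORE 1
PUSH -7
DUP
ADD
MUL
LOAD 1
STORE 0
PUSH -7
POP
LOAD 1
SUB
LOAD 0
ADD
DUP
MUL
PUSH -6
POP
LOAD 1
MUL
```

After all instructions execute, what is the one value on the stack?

PUSH -9 : [-9]
PUSH 8  : [-9, 8]
OVER    : [-9, 8, -9]
ROT     : [8, -9, -9]
DIV     : [8, 1]
OVER    : [8, 1, 8]
SWAP    : [8, 8, 1]
SWAP    : [8, 1, 8]
SUB     : [8, -7]
OVER    : [8, -7, 8]
MOD     : [8, -7]
STORE 1 : [8]
PUSH -7 : [8, -7]
DUP     : [8, -7, -7]
ADD     : [8, -14]
MUL     : [-112]
LOAD 1  : [-112, -7]
STORE 0 : [-112]
PUSH -7 : [-112, -7]
POP     : [-112]
LOAD 1  : [-112, -7]
SUB     : [-105]
LOAD 0  : [-105, -7]
ADD     : [-112]
DUP     : [-112, -112]
MUL     : [12544]
PUSH -6 : [12544, -6]
POP     : [12544]
LOAD 1  : [12544, -7]
MUL     : [-87808]

-87808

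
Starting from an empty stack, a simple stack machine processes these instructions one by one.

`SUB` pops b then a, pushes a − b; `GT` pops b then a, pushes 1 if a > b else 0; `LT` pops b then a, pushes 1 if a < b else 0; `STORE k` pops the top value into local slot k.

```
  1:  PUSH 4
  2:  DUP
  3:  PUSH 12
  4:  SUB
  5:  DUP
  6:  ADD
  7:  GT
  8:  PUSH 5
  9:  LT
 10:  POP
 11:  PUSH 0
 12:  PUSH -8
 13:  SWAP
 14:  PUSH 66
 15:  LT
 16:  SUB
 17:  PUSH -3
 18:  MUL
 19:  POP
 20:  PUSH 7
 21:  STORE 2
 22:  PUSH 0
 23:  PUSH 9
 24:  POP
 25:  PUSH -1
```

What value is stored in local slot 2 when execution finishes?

7

PUSH 4  → [4]
DUP     → [4, 4]
PUSH 12 → [4, 4, 12]
SUB     → [4, -8]
DUP     → [4, -8, -8]
ADD     → [4, -16]
GT      → [1]
PUSH 5  → [1, 5]
LT      → [1]
POP     → []
PUSH 0  → [0]
PUSH -8 → [0, -8]
SWAP    → [-8, 0]
PUSH 66 → [-8, 0, 66]
LT      → [-8, 1]
SUB     → [-9]
PUSH -3 → [-9, -3]
MUL     → [27]
POP     → []
PUSH 7  → [7]
STORE 2 → []
PUSH 0  → [0]
PUSH 9  → [0, 9]
POP     → [0]
PUSH -1 → [0, -1]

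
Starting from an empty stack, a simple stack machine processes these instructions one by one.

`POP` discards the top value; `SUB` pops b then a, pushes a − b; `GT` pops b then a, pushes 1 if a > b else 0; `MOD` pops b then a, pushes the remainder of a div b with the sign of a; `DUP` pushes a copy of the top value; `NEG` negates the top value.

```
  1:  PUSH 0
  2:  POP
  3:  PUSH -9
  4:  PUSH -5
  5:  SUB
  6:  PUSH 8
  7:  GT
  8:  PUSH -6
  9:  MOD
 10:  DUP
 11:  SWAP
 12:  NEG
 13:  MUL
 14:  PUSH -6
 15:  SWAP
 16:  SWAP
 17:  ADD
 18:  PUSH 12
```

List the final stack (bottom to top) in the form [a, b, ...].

[-6, 12]

PUSH 0  : [0]
POP     : []
PUSH -9 : [-9]
PUSH -5 : [-9, -5]
SUB     : [-4]
PUSH 8  : [-4, 8]
GT      : [0]
PUSH -6 : [0, -6]
MOD     : [0]
DUP     : [0, 0]
SWAP    : [0, 0]
NEG     : [0, 0]
MUL     : [0]
PUSH -6 : [0, -6]
SWAP    : [-6, 0]
SWAP    : [0, -6]
ADD     : [-6]
PUSH 12 : [-6, 12]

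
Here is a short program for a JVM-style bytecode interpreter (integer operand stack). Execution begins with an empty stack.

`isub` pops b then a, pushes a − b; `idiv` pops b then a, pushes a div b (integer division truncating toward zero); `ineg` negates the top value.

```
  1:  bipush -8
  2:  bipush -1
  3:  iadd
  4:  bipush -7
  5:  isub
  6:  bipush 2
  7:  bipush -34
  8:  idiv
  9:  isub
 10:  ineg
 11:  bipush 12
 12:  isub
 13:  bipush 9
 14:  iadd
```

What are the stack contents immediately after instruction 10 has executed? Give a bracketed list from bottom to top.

bipush -8  : [-8]
bipush -1  : [-8, -1]
iadd       : [-9]
bipush -7  : [-9, -7]
isub       : [-2]
bipush 2   : [-2, 2]
bipush -34 : [-2, 2, -34]
idiv       : [-2, 0]
isub       : [-2]
ineg       : [2]

[2]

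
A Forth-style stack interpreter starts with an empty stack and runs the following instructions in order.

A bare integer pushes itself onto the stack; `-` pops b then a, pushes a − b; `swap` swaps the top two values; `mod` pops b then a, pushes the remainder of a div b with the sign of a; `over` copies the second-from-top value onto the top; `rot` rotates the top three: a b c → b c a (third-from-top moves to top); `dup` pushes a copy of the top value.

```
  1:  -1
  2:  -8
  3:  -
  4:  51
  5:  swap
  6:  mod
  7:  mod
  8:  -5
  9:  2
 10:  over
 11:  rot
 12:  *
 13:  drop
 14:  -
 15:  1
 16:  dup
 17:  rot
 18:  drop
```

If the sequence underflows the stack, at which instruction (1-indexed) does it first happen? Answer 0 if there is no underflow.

7

-1   : -1
-8   : -1 -8
-    : 7
51   : 7 51
swap : 51 7
mod  : 2
mod  — needs 2 operands, stack has 1 → underflow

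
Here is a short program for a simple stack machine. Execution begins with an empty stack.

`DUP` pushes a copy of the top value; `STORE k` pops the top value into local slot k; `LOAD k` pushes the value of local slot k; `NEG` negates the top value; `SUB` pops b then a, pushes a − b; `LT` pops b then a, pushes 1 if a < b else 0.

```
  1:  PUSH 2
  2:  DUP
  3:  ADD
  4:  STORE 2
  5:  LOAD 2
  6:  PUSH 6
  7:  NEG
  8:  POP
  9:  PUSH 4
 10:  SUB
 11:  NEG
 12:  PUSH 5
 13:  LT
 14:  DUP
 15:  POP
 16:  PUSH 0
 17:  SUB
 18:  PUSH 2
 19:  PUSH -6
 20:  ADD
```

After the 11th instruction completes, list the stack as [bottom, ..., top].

[0]

PUSH 2  -> 2
DUP     -> 2 2
ADD     -> 4
STORE 2 -> (empty)
LOAD 2  -> 4
PUSH 6  -> 4 6
NEG     -> 4 -6
POP     -> 4
PUSH 4  -> 4 4
SUB     -> 0
NEG     -> 0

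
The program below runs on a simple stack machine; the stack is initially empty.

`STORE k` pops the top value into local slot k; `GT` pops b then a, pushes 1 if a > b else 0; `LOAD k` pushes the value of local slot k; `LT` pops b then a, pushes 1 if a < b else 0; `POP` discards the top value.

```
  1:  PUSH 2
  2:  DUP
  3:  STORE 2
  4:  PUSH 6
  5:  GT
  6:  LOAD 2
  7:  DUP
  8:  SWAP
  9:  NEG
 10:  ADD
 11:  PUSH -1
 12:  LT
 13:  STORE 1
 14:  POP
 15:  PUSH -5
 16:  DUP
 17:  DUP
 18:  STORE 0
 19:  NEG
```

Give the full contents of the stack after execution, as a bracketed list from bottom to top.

[-5, 5]

PUSH 2  -> 2
DUP     -> 2 2
STORE 2 -> 2
PUSH 6  -> 2 6
GT      -> 0
LOAD 2  -> 0 2
DUP     -> 0 2 2
SWAP    -> 0 2 2
NEG     -> 0 2 -2
ADD     -> 0 0
PUSH -1 -> 0 0 -1
LT      -> 0 0
STORE 1 -> 0
POP     -> (empty)
PUSH -5 -> -5
DUP     -> -5 -5
DUP     -> -5 -5 -5
STORE 0 -> -5 -5
NEG     -> -5 5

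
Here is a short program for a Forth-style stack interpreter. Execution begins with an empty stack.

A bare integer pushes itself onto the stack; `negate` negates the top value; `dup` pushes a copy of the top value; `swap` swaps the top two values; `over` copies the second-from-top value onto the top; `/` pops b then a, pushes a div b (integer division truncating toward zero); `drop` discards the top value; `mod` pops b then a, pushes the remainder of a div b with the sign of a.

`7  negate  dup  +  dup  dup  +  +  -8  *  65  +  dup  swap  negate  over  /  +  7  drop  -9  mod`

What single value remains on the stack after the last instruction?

7       [7]
negate  [-7]
dup     [-7, -7]
+       [-14]
dup     [-14, -14]
dup     [-14, -14, -14]
+       [-14, -28]
+       [-42]
-8      [-42, -8]
*       [336]
65      [336, 65]
+       [401]
dup     [401, 401]
swap    [401, 401]
negate  [401, -401]
over    [401, -401, 401]
/       [401, -1]
+       [400]
7       [400, 7]
drop    [400]
-9      [400, -9]
mod     [4]

4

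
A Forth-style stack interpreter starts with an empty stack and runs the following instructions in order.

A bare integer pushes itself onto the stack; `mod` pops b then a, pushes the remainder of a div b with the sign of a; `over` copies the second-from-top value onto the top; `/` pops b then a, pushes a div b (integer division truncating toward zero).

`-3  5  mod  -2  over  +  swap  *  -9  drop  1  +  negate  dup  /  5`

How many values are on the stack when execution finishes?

-3      [-3]
5       [-3, 5]
mod     [-3]
-2      [-3, -2]
over    [-3, -2, -3]
+       [-3, -5]
swap    [-5, -3]
*       [15]
-9      [15, -9]
drop    [15]
1       [15, 1]
+       [16]
negate  [-16]
dup     [-16, -16]
/       [1]
5       [1, 5]

2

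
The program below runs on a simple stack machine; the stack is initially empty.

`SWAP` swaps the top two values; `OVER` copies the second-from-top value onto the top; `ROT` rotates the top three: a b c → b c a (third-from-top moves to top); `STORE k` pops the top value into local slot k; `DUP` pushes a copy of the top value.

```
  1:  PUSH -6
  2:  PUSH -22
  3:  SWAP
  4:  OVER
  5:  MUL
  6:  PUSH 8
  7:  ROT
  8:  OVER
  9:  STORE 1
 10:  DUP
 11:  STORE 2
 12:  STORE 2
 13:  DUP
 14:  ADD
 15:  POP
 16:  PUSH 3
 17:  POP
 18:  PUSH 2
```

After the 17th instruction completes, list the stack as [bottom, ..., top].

[132]

PUSH -6  -> [-6]
PUSH -22 -> [-6, -22]
SWAP     -> [-22, -6]
OVER     -> [-22, -6, -22]
MUL      -> [-22, 132]
PUSH 8   -> [-22, 132, 8]
ROT      -> [132, 8, -22]
OVER     -> [132, 8, -22, 8]
STORE 1  -> [132, 8, -22]
DUP      -> [132, 8, -22, -22]
STORE 2  -> [132, 8, -22]
STORE 2  -> [132, 8]
DUP      -> [132, 8, 8]
ADD      -> [132, 16]
POP      -> [132]
PUSH 3   -> [132, 3]
POP      -> [132]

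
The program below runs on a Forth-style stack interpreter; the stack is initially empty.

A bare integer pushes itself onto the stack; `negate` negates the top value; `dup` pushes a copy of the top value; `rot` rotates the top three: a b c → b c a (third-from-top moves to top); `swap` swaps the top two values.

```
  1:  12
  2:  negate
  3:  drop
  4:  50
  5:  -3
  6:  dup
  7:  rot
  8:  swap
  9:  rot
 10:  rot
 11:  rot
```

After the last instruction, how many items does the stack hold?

3

12     : [12]
negate : [-12]
drop   : []
50     : [50]
-3     : [50, -3]
dup    : [50, -3, -3]
rot    : [-3, -3, 50]
swap   : [-3, 50, -3]
rot    : [50, -3, -3]
rot    : [-3, -3, 50]
rot    : [-3, 50, -3]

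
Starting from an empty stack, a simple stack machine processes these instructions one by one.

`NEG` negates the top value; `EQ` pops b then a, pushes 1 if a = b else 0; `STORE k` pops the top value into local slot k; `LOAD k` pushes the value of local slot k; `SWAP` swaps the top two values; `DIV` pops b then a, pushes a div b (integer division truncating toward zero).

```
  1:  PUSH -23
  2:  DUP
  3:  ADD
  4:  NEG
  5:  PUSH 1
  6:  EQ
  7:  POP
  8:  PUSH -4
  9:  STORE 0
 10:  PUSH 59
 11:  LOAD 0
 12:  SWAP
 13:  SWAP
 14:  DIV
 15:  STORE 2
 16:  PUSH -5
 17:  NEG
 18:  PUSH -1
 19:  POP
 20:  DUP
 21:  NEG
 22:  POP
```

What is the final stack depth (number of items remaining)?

1

PUSH -23 -> [-23]
DUP      -> [-23, -23]
ADD      -> [-46]
NEG      -> [46]
PUSH 1   -> [46, 1]
EQ       -> [0]
POP      -> []
PUSH -4  -> [-4]
STORE 0  -> []
PUSH 59  -> [59]
LOAD 0   -> [59, -4]
SWAP     -> [-4, 59]
SWAP     -> [59, -4]
DIV      -> [-14]
STORE 2  -> []
PUSH -5  -> [-5]
NEG      -> [5]
PUSH -1  -> [5, -1]
POP      -> [5]
DUP      -> [5, 5]
NEG      -> [5, -5]
POP      -> [5]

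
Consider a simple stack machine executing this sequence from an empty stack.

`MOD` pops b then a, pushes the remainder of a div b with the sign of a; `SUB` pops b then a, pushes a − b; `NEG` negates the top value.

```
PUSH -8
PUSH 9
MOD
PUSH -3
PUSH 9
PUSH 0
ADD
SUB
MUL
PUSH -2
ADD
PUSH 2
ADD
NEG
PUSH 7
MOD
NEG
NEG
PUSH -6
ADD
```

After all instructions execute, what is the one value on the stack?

PUSH -8 -> [-8]
PUSH 9  -> [-8, 9]
MOD     -> [-8]
PUSH -3 -> [-8, -3]
PUSH 9  -> [-8, -3, 9]
PUSH 0  -> [-8, -3, 9, 0]
ADD     -> [-8, -3, 9]
SUB     -> [-8, -12]
MUL     -> [96]
PUSH -2 -> [96, -2]
ADD     -> [94]
PUSH 2  -> [94, 2]
ADD     -> [96]
NEG     -> [-96]
PUSH 7  -> [-96, 7]
MOD     -> [-5]
NEG     -> [5]
NEG     -> [-5]
PUSH -6 -> [-5, -6]
ADD     -> [-11]

-11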